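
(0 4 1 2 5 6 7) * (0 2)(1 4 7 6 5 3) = (0 7 2 3 1)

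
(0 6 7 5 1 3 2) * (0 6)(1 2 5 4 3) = (2 6 7 4 3 5)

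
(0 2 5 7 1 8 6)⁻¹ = (0 6 8 1 7 5 2)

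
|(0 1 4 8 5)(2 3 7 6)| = 20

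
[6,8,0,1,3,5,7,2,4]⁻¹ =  [2,3,7,4,8,5,0,6,1]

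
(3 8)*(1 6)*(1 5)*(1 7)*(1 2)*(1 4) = (1 6 5 7 2 4)(3 8)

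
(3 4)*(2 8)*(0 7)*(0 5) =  (0 7 5)(2 8)(3 4)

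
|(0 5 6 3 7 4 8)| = 7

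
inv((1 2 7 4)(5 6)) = (1 4 7 2)(5 6)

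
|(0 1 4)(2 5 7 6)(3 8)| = 12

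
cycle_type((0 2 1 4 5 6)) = 6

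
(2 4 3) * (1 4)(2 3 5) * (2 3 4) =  (1 2)(3 4 5)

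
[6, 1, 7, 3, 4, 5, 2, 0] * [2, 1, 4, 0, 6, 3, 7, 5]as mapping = [0→7, 1→1, 2→5, 3→0, 4→6, 5→3, 6→4, 7→2]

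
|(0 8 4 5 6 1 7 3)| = 8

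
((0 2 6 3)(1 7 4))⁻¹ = (0 3 6 2)(1 4 7)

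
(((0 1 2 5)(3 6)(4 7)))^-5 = (0 5 2 1)(3 6)(4 7)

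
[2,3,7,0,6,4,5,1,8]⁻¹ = [3,7,0,1,5,6,4,2,8]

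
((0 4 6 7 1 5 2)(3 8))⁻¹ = (0 2 5 1 7 6 4)(3 8)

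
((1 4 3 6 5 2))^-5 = (1 4 3 6 5 2)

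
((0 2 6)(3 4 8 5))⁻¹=(0 6 2)(3 5 8 4)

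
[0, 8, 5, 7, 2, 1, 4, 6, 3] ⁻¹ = [0, 5, 4, 8, 6, 2, 7, 3, 1] 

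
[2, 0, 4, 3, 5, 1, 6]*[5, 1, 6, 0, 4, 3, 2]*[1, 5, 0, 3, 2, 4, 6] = [6, 4, 2, 1, 3, 5, 0]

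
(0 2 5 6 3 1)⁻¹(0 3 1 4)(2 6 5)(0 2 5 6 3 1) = (0 4 2 1)(3 6 5)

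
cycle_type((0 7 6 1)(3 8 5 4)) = 4^2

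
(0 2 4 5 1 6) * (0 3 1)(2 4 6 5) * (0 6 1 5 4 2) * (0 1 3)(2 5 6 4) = (0 5 4 1 2 3 6)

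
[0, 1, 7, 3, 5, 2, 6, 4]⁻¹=[0, 1, 5, 3, 7, 4, 6, 2]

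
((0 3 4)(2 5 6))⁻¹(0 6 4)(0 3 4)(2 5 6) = (0 3 2)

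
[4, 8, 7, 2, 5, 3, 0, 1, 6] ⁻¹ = [6, 7, 3, 5, 0, 4, 8, 2, 1] 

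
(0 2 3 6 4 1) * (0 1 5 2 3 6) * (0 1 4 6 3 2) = (0 2 3 1 4 5)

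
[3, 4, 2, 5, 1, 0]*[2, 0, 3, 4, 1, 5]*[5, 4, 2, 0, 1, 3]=[1, 4, 0, 3, 5, 2]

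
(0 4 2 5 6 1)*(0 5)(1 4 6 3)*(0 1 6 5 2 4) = (0 5 3 6)(1 2)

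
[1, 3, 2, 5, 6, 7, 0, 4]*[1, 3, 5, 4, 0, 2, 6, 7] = [3, 4, 5, 2, 6, 7, 1, 0]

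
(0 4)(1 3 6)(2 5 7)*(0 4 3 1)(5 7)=(0 3 6)(2 7)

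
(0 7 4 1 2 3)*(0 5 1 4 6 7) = (1 2 3 5)(6 7)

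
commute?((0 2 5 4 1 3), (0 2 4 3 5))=no:(0 2 5 4 1 3) * (0 2 4 3 5)=(0 4 1 5 3 2), (0 2 4 3 5) * (0 2 5 4 1 3)=(0 5 2 1 3 4)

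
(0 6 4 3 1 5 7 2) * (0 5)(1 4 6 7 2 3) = (0 7 3 4 1)(2 5)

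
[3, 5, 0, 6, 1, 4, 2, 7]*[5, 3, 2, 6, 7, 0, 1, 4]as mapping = [0→6, 1→0, 2→5, 3→1, 4→3, 5→7, 6→2, 7→4]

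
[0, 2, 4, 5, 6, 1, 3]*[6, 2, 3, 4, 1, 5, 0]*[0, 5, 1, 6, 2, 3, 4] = [4, 6, 5, 3, 0, 1, 2]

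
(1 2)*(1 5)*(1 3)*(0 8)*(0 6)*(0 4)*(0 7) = (0 8 6 4 7)(1 2 5 3)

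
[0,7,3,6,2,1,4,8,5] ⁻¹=[0,5,4,2,6,8,3,1,7] 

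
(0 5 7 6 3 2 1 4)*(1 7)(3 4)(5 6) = (0 6 4)(1 3 2 7 5)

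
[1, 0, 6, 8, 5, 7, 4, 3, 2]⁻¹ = [1, 0, 8, 7, 6, 4, 2, 5, 3]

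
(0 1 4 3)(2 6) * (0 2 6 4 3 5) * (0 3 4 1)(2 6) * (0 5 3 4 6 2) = (0 5 4 3 2 1 6)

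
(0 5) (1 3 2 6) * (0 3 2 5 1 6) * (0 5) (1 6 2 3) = (0 6 2 5 1 3) 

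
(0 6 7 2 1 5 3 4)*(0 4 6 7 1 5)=(0 7 2 5 3 6 1)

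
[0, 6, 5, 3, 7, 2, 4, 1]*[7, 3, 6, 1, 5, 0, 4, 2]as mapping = [0→7, 1→4, 2→0, 3→1, 4→2, 5→6, 6→5, 7→3]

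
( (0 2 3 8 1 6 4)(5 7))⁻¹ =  (0 4 6 1 8 3 2)(5 7)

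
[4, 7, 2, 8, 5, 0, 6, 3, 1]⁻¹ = [5, 8, 2, 7, 0, 4, 6, 1, 3]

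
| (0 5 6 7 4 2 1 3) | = 8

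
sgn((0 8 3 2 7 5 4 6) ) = -1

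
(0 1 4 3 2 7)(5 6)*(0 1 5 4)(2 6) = (0 5 2 7 1)(3 6 4)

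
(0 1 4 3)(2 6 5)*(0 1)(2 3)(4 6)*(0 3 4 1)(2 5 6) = (0 3)(1 2)(4 5)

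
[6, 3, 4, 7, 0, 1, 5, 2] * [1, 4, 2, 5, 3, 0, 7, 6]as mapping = [0→7, 1→5, 2→3, 3→6, 4→1, 5→4, 6→0, 7→2]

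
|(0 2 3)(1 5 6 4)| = 12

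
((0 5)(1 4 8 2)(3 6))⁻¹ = (0 5)(1 2 8 4)(3 6)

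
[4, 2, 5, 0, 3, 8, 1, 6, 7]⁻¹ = [3, 6, 1, 4, 0, 2, 7, 8, 5]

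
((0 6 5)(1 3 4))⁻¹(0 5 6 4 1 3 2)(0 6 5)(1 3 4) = (0 5 1 3 4 2 6)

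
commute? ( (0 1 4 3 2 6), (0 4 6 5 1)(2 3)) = no: (0 1 4 3 2 6)*(0 4 6 5 1)(2 3) = (1 6 4 2 5), (0 4 6 5 1)(2 3)*(0 1 4 3 2 6) = (0 3 6 5 4)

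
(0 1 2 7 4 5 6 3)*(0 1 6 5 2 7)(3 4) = (0 6 4 2)(1 7 3)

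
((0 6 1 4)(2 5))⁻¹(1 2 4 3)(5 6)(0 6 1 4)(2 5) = (0 3 4 5)(1 2)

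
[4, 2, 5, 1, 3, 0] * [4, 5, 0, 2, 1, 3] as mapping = [0→1, 1→0, 2→3, 3→5, 4→2, 5→4] 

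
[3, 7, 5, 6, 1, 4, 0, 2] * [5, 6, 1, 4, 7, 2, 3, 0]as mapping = [0→4, 1→0, 2→2, 3→3, 4→6, 5→7, 6→5, 7→1]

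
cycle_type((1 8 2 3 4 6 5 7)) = 8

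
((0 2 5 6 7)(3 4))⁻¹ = (0 7 6 5 2)(3 4)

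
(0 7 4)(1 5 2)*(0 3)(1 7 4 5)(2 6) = (0 4 3)(2 7 5 6)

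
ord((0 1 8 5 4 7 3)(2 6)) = 14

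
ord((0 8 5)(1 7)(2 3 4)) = 6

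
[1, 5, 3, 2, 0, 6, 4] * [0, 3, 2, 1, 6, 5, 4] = [3, 5, 1, 2, 0, 4, 6] 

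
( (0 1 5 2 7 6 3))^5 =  (0 6 2 1 3 7 5)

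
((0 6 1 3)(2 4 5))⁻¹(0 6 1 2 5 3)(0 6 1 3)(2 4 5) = (0 6 1 3 4 2)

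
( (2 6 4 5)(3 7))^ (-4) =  ()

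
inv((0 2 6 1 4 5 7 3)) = (0 3 7 5 4 1 6 2)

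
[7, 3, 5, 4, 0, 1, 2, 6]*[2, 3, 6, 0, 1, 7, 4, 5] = [5, 0, 7, 1, 2, 3, 6, 4]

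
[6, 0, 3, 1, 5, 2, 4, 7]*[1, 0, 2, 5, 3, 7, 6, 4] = [6, 1, 5, 0, 7, 2, 3, 4]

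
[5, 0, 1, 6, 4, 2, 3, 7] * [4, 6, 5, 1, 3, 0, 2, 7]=[0, 4, 6, 2, 3, 5, 1, 7]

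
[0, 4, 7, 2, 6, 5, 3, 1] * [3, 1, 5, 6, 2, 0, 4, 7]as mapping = [0→3, 1→2, 2→7, 3→5, 4→4, 5→0, 6→6, 7→1]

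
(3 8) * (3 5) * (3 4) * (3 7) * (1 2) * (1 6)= (1 2 6)(3 8 5 4 7)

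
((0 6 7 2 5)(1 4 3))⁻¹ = (0 5 2 7 6)(1 3 4)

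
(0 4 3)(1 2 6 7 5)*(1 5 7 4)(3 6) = (0 1 2 3)(4 6)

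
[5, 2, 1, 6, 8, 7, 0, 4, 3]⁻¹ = [6, 2, 1, 8, 7, 0, 3, 5, 4]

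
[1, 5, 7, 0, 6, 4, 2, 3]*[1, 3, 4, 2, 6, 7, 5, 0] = [3, 7, 0, 1, 5, 6, 4, 2] 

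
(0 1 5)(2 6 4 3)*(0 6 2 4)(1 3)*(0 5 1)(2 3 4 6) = (0 4)(2 3 6 5)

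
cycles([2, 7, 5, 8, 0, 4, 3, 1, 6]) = (0 2 5 4)(1 7)(3 8 6)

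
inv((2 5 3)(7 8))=(2 3 5)(7 8)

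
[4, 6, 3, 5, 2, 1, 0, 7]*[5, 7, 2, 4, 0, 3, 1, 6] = [0, 1, 4, 3, 2, 7, 5, 6]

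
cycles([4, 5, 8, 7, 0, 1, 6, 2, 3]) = (0 4)(1 5)(2 8 3 7)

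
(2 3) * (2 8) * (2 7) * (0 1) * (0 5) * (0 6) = (0 1 5 6)(2 3 8 7)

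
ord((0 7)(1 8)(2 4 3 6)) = 4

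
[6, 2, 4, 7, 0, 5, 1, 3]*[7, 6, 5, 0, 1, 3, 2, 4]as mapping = [0→2, 1→5, 2→1, 3→4, 4→7, 5→3, 6→6, 7→0]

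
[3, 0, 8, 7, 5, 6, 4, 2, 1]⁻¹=[1, 8, 7, 0, 6, 4, 5, 3, 2]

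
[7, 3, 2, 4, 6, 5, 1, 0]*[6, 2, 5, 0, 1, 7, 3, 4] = [4, 0, 5, 1, 3, 7, 2, 6]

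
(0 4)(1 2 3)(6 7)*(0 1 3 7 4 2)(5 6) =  (0 2 7 5 6 4 1)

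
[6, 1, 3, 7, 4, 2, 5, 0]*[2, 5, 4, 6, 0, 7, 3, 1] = [3, 5, 6, 1, 0, 4, 7, 2]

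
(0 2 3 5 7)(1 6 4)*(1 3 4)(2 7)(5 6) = (0 7)(1 5 2 4 3 6)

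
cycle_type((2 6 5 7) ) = 4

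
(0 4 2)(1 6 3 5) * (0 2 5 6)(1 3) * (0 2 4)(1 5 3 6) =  (1 2 4 3)(5 6)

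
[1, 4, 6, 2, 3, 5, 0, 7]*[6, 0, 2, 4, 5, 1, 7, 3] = [0, 5, 7, 2, 4, 1, 6, 3]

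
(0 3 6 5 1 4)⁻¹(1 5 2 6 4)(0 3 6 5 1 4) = (0 4 1 2 5)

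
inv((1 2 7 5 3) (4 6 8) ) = (1 3 5 7 2) (4 8 6) 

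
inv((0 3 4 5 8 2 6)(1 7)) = (0 6 2 8 5 4 3)(1 7)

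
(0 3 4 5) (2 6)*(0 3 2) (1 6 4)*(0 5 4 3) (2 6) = (0 6 5) (1 2 3) 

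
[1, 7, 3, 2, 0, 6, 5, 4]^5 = [1, 7, 3, 2, 0, 6, 5, 4]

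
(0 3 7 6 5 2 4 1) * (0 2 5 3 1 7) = (0 1 2 4 7 6 3)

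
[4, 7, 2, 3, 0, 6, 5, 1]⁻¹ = [4, 7, 2, 3, 0, 6, 5, 1]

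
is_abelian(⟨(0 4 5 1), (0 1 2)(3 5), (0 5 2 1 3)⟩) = no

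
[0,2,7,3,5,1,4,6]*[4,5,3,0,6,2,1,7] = [4,3,7,0,2,5,6,1]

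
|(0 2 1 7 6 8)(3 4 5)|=6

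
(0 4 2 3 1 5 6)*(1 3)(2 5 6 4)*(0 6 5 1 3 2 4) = (0 4 1 5)(2 3)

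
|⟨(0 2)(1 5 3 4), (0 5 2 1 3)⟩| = 360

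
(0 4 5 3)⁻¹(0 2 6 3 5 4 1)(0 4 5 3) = (0 3 5 1 4 2 6)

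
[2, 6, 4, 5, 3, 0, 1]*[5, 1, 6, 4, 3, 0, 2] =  [6, 2, 3, 0, 4, 5, 1]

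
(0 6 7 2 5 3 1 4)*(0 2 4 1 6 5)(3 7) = (0 5 7 4 2)(3 6)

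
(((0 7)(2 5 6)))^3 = (0 7)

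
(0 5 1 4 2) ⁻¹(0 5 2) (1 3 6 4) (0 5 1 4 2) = (0 5 1) (2 4 3 6) 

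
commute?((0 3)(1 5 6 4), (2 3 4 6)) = no:(0 3)(1 5 6 4)*(2 3 4 6) = (0 4 1 5 2 3), (2 3 4 6)*(0 3)(1 5 6 4) = (0 3 1 5 6 2)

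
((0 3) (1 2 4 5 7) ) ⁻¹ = (0 3) (1 7 5 4 2) 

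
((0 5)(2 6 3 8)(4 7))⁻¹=(0 5)(2 8 3 6)(4 7)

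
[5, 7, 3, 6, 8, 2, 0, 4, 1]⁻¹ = [6, 8, 5, 2, 7, 0, 3, 1, 4]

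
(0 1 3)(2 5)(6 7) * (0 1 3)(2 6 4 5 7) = (0 3 1)(2 7 4 5 6)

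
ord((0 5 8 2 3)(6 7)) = 10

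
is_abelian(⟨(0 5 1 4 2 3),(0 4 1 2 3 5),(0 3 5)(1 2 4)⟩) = no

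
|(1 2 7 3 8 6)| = 6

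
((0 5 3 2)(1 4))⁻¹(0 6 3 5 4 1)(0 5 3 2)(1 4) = (1 4 5 6 2 3)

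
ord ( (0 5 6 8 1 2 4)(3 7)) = 14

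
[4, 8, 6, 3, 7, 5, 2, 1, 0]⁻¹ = [8, 7, 6, 3, 0, 5, 2, 4, 1]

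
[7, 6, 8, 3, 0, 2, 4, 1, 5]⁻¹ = [4, 7, 5, 3, 6, 8, 1, 0, 2]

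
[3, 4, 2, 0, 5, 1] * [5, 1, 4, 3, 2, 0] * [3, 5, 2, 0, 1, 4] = [0, 2, 1, 4, 3, 5]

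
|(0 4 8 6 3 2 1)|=7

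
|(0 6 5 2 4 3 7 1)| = 8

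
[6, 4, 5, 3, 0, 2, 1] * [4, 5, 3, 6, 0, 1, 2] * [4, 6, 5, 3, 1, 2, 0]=[5, 4, 6, 0, 1, 3, 2]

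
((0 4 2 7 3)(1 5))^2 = (0 2 3 4 7)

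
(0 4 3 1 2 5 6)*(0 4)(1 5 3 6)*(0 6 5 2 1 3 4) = (0 6)(2 4 5 3)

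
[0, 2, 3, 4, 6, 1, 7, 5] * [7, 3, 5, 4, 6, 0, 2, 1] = [7, 5, 4, 6, 2, 3, 1, 0]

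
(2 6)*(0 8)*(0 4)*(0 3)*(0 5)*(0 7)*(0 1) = (0 8 4 3 5 7 1)(2 6)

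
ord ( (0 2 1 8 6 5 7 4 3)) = 9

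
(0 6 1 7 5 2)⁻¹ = (0 2 5 7 1 6)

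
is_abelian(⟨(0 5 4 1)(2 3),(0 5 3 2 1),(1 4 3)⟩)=no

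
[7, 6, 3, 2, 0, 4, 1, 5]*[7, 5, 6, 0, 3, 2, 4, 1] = [1, 4, 0, 6, 7, 3, 5, 2]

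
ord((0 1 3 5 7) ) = 5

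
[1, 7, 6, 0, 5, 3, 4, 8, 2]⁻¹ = [3, 0, 8, 5, 6, 4, 2, 1, 7]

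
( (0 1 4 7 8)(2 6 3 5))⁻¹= (0 8 7 4 1)(2 5 3 6)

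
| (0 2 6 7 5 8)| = 6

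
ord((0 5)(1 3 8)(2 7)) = 6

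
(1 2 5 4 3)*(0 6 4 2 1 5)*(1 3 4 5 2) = (0 6 5 1 3 2)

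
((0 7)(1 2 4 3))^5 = (0 7)(1 2 4 3)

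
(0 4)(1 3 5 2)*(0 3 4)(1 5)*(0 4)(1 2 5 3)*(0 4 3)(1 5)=(0 3 2)(1 4 5)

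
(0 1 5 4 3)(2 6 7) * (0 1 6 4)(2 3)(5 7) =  (0 6 5)(1 7 3)(2 4)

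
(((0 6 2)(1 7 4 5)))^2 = (0 2 6)(1 4)(5 7)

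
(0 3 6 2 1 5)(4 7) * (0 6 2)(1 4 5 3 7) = (0 7 5 6)(1 3 2 4)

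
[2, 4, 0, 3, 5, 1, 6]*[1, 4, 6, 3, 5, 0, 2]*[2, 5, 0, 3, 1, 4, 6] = [6, 4, 5, 3, 2, 1, 0]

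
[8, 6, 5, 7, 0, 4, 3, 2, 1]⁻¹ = [4, 8, 7, 6, 5, 2, 1, 3, 0]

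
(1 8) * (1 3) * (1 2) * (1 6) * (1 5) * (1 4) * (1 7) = (1 8 3 2 6 5 4 7)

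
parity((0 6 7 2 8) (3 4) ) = odd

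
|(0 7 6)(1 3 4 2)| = 12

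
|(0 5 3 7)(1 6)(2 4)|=4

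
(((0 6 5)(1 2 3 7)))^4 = (0 6 5)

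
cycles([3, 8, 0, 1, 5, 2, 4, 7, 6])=(0 3 1 8 6 4 5 2)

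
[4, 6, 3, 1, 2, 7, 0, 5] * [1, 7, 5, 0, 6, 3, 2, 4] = [6, 2, 0, 7, 5, 4, 1, 3] 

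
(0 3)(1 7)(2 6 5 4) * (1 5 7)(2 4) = (0 3)(2 6 7 5)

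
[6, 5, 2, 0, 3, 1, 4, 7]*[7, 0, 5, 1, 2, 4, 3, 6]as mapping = [0→3, 1→4, 2→5, 3→7, 4→1, 5→0, 6→2, 7→6]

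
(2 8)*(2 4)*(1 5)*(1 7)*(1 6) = (1 5 7 6) (2 8 4) 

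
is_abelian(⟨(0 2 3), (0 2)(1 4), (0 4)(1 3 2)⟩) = no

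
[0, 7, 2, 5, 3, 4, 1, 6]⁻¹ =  [0, 6, 2, 4, 5, 3, 7, 1]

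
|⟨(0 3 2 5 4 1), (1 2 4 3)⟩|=720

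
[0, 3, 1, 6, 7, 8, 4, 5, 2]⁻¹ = [0, 2, 8, 1, 6, 7, 3, 4, 5]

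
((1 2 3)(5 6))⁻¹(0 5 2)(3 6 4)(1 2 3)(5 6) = (0 6 3)(1 5 4)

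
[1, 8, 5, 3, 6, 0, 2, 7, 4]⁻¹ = [5, 0, 6, 3, 8, 2, 4, 7, 1]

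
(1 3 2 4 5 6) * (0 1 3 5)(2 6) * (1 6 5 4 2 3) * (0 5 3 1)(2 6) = (0 2 6)(1 4 5)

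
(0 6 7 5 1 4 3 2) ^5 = (0 4 7 2 1 6 3 5) 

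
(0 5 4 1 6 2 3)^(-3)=(0 6 5 2 4 3 1)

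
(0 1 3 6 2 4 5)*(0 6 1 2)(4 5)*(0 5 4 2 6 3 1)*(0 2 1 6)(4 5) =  (1 6 4)(2 5 3)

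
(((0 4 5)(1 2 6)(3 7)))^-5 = (0 4 5)(1 2 6)(3 7)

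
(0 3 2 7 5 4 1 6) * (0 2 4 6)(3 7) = (0 7 5 6 2 3 4 1)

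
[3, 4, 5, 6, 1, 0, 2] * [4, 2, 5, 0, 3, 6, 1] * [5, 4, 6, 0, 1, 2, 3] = [5, 0, 3, 4, 6, 1, 2]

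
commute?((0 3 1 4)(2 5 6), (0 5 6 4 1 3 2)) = no:(0 3 1 4)(2 5 6) * (0 5 6 4 1 3 2) = (0 2 6)(4 5), (0 5 6 4 1 3 2) * (0 3 1 4)(2 5 6) = (0 6)(2 3 5)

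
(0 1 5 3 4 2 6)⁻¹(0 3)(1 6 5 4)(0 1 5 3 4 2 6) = (0 3 2 5)(1 4)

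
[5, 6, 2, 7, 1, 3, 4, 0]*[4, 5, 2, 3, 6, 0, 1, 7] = [0, 1, 2, 7, 5, 3, 6, 4]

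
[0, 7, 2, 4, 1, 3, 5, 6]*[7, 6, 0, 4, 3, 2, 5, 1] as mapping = [0→7, 1→1, 2→0, 3→3, 4→6, 5→4, 6→2, 7→5] 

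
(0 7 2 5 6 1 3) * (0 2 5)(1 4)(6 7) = (0 6 4 1 3 2)(5 7)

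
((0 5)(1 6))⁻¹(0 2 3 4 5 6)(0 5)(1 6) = (0 1 5 2 3 4)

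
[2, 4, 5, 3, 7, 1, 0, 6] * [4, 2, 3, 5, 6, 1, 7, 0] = [3, 6, 1, 5, 0, 2, 4, 7] 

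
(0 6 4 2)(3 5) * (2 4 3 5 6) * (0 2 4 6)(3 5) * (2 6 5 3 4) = (0 2 6 3)(4 5)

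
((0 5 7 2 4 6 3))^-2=(0 6 2 5 3 4 7)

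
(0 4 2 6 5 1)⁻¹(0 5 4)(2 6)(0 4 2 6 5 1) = (1 2 4)(5 6)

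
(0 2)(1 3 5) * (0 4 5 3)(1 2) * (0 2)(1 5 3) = (0 5)(1 2 4 3)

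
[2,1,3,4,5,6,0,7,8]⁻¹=[6,1,0,2,3,4,5,7,8]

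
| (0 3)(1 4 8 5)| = 4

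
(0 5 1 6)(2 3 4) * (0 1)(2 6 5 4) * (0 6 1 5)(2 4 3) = (0 3 4 1)(5 6)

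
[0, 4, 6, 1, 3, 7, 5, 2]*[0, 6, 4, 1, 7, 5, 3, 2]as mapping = [0→0, 1→7, 2→3, 3→6, 4→1, 5→2, 6→5, 7→4]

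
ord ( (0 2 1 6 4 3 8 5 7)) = 9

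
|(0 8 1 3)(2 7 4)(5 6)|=12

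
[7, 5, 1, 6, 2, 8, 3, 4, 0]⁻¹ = [8, 2, 4, 6, 7, 1, 3, 0, 5]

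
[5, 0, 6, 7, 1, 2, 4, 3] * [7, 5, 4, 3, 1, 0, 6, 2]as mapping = [0→0, 1→7, 2→6, 3→2, 4→5, 5→4, 6→1, 7→3]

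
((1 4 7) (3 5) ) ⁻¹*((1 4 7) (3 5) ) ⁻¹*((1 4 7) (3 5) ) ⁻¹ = (3 5) 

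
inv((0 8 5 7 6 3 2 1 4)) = (0 4 1 2 3 6 7 5 8)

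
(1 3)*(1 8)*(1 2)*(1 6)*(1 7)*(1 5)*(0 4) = (0 4)(1 3 8 2 6 7 5)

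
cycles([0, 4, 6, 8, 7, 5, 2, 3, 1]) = (1 4 7 3 8)(2 6)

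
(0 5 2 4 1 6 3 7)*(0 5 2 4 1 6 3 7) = (0 2 1 3) (4 6 7 5) 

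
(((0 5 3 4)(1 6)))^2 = (0 3)(4 5)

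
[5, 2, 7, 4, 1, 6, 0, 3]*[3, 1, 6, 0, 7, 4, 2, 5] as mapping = [0→4, 1→6, 2→5, 3→7, 4→1, 5→2, 6→3, 7→0] 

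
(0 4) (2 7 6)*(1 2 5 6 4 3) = (0 3 1 2 7 4) (5 6) 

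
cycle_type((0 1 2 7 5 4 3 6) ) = 8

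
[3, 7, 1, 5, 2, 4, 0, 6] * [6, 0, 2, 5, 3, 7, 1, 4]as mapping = [0→5, 1→4, 2→0, 3→7, 4→2, 5→3, 6→6, 7→1]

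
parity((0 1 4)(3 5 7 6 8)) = even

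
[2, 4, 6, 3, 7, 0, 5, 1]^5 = [2, 7, 6, 3, 1, 0, 5, 4]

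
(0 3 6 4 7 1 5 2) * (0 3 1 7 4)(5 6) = (0 1 6)(2 3 5)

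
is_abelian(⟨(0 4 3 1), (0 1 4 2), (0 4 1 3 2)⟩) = no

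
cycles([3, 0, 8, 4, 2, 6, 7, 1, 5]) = (0 3 4 2 8 5 6 7 1)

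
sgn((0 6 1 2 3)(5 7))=-1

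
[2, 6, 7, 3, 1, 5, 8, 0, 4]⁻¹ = [7, 4, 0, 3, 8, 5, 1, 2, 6]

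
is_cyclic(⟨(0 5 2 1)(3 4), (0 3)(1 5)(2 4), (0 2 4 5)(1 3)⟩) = no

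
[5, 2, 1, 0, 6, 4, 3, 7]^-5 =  [0, 2, 1, 3, 4, 5, 6, 7]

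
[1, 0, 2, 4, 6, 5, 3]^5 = [1, 0, 2, 6, 3, 5, 4]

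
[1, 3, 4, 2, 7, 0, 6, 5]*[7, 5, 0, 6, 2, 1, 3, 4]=[5, 6, 2, 0, 4, 7, 3, 1]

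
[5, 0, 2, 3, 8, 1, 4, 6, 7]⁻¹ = [1, 5, 2, 3, 6, 0, 7, 8, 4]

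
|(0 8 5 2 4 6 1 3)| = 8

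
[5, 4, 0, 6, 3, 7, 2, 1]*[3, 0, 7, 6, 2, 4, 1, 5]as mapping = [0→4, 1→2, 2→3, 3→1, 4→6, 5→5, 6→7, 7→0]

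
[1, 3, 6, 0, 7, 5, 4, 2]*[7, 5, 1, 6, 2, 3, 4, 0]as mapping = [0→5, 1→6, 2→4, 3→7, 4→0, 5→3, 6→2, 7→1]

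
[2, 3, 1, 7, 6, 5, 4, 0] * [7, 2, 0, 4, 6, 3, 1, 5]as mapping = [0→0, 1→4, 2→2, 3→5, 4→1, 5→3, 6→6, 7→7]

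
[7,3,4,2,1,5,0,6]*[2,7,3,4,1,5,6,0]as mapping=[0→0,1→4,2→1,3→3,4→7,5→5,6→2,7→6]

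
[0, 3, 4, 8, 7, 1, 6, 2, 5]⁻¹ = [0, 5, 7, 1, 2, 8, 6, 4, 3]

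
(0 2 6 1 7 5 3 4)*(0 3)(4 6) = (0 2 4 3 6 1 7 5)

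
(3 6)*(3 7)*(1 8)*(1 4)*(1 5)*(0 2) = (0 2)(1 8 4 5)(3 6 7)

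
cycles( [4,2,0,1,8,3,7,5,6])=(0 4 8 6 7 5 3 1 2)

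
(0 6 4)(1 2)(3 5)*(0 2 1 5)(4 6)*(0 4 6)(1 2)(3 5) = (0 6)(1 2 3 4)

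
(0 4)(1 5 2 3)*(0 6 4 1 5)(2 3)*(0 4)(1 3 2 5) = (0 3 1 4 6)(2 5)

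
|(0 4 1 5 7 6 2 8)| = 8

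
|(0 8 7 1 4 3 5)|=7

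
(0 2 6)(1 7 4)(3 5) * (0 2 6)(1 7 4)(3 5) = (0 6 2)(1 4 7)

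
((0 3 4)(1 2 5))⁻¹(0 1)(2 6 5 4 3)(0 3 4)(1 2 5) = (0 4 5 6 1)(2 3)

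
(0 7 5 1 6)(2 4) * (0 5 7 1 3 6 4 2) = (0 1 4)(3 6 5)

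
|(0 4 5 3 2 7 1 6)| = 8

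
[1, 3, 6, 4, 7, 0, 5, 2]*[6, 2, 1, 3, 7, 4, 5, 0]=[2, 3, 5, 7, 0, 6, 4, 1]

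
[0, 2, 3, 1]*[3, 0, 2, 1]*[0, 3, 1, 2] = [2, 1, 3, 0]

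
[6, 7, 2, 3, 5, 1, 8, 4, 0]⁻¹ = [8, 5, 2, 3, 7, 4, 0, 1, 6]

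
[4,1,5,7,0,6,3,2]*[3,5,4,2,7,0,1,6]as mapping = [0→7,1→5,2→0,3→6,4→3,5→1,6→2,7→4]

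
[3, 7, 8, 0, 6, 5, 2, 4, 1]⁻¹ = [3, 8, 6, 0, 7, 5, 4, 1, 2]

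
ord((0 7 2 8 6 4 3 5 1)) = 9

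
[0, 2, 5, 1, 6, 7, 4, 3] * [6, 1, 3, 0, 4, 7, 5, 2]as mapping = [0→6, 1→3, 2→7, 3→1, 4→5, 5→2, 6→4, 7→0]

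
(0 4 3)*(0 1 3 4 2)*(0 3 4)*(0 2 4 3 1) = (0 4 2 1 3)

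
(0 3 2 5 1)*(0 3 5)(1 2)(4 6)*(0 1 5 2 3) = (0 2 1)(3 5)(4 6)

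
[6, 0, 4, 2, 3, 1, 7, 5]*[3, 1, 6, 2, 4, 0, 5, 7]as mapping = [0→5, 1→3, 2→4, 3→6, 4→2, 5→1, 6→7, 7→0]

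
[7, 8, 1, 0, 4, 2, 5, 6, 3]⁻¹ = [3, 2, 5, 8, 4, 6, 7, 0, 1]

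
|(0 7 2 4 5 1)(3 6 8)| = 6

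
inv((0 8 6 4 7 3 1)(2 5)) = (0 1 3 7 4 6 8)(2 5)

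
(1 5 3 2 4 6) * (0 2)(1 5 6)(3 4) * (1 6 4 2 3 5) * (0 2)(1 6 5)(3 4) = (0 4 5)(1 3 2)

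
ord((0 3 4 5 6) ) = 5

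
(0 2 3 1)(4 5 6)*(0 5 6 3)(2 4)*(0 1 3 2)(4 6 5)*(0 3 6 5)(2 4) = (0 5 4)(1 2)(3 6)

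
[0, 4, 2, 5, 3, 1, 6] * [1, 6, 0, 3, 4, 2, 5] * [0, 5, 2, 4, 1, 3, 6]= [5, 1, 0, 2, 4, 6, 3]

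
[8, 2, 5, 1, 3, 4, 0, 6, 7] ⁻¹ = [6, 3, 1, 4, 5, 2, 7, 8, 0] 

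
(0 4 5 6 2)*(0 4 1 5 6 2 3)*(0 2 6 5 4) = (0 1 4 5 6 3 2) 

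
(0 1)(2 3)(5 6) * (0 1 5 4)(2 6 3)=(0 5 3 6 4)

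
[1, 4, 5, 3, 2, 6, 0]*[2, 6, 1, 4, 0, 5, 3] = [6, 0, 5, 4, 1, 3, 2]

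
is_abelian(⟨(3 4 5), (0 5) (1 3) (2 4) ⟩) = no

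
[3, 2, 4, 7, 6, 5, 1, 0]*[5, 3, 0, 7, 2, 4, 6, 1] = [7, 0, 2, 1, 6, 4, 3, 5]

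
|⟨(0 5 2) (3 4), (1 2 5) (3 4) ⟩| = 24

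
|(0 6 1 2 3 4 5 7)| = 8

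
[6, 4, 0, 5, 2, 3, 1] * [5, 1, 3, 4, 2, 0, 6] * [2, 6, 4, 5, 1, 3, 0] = [0, 4, 3, 2, 5, 1, 6]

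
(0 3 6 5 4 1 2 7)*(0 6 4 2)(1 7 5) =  (0 3 4 7 6 1)(2 5)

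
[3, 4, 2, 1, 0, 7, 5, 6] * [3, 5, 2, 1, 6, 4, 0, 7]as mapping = [0→1, 1→6, 2→2, 3→5, 4→3, 5→7, 6→4, 7→0]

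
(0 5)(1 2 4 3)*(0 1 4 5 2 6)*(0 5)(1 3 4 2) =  (0 1 6 5 3 2)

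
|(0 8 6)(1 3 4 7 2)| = 15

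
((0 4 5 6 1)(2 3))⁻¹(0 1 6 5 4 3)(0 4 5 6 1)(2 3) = (0 1 6 5 2 4)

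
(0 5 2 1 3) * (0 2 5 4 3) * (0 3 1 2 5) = (0 4 1 3 5)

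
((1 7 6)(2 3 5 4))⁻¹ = (1 6 7)(2 4 5 3)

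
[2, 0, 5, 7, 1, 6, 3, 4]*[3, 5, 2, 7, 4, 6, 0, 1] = [2, 3, 6, 1, 5, 0, 7, 4]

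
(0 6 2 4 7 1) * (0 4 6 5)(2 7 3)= (0 5)(1 4 3 2 6 7)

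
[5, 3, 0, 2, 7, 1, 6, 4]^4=[2, 5, 3, 1, 4, 0, 6, 7]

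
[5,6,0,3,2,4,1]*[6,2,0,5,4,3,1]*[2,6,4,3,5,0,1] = [3,6,1,0,2,5,4] 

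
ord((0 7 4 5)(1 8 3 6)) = 4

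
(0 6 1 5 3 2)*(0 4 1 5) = (0 6 5 3 2 4 1)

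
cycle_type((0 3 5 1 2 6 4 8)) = 8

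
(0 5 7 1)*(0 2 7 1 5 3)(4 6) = (0 3)(1 2 7 5)(4 6)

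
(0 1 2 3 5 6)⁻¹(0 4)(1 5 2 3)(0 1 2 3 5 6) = (1 4)(2 6 3 5)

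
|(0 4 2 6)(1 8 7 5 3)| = 20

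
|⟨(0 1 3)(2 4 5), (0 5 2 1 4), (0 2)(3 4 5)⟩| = 720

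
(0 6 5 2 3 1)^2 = (0 5 3)(1 6 2)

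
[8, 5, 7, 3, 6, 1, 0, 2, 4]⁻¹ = [6, 5, 7, 3, 8, 1, 4, 2, 0]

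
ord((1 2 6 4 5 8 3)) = 7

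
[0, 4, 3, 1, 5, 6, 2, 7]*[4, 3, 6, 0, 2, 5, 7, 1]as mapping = [0→4, 1→2, 2→0, 3→3, 4→5, 5→7, 6→6, 7→1]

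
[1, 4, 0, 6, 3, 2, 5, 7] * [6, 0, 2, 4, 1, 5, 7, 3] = [0, 1, 6, 7, 4, 2, 5, 3]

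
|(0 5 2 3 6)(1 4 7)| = 15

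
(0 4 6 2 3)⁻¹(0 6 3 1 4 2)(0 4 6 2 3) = (0 1 6 3 4 2)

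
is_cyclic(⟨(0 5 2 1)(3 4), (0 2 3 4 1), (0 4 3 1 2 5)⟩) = no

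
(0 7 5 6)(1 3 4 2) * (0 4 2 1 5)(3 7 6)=(0 6 4 1 7)(2 5 3)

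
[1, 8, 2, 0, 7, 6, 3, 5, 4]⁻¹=[3, 0, 2, 6, 8, 7, 5, 4, 1]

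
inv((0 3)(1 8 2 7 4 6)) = (0 3)(1 6 4 7 2 8)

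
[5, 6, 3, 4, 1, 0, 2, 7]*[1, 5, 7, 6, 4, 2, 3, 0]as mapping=[0→2, 1→3, 2→6, 3→4, 4→5, 5→1, 6→7, 7→0]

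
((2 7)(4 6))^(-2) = ()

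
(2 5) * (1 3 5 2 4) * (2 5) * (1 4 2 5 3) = (2 3 5) 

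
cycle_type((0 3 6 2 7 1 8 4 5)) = 9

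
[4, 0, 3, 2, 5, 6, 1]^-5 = [0, 1, 3, 2, 4, 5, 6]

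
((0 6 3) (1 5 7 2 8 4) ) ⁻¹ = (0 3 6) (1 4 8 2 7 5) 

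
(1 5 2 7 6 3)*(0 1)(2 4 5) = (0 1 2 7 6 3)(4 5)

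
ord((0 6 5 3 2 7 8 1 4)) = 9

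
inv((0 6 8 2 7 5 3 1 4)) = (0 4 1 3 5 7 2 8 6)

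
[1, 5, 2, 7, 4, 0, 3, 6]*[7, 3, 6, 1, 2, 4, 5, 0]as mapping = [0→3, 1→4, 2→6, 3→0, 4→2, 5→7, 6→1, 7→5]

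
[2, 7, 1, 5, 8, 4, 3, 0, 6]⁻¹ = [7, 2, 0, 6, 5, 3, 8, 1, 4]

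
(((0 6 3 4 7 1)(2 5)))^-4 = (0 3 7)(1 6 4)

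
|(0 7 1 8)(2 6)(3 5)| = 4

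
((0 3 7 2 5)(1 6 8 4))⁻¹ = (0 5 2 7 3)(1 4 8 6)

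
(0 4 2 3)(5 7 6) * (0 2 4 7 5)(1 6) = (0 7 1 6)(2 3)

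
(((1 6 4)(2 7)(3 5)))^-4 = (1 4 6)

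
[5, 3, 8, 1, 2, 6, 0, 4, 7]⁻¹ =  [6, 3, 4, 1, 7, 0, 5, 8, 2]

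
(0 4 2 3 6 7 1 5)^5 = (0 7 2 5 6 4 1 3)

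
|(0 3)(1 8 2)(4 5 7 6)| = 12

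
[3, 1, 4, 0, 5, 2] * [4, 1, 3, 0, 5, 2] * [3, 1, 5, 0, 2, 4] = [3, 1, 4, 2, 5, 0]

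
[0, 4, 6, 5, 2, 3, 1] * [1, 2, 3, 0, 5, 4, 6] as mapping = [0→1, 1→5, 2→6, 3→4, 4→3, 5→0, 6→2] 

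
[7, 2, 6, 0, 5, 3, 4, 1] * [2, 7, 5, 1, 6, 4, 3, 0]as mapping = [0→0, 1→5, 2→3, 3→2, 4→4, 5→1, 6→6, 7→7]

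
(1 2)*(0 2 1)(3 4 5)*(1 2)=(0 1 2)(3 4 5)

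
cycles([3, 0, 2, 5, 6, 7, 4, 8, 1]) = (0 3 5 7 8 1)(4 6)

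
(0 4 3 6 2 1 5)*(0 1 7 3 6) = (0 4 6 2 7 3)(1 5)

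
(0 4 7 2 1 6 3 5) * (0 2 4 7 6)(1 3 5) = (0 7 4 6 5 2 3 1)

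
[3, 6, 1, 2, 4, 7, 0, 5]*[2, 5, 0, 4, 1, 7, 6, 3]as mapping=[0→4, 1→6, 2→5, 3→0, 4→1, 5→3, 6→2, 7→7]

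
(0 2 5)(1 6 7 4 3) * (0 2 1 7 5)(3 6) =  (0 1 3 7 4 6 5 2)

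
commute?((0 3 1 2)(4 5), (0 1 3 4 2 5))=no:(0 3 1 2)(4 5)*(0 1 3 4 2 5)=(0 4)(1 5 2), (0 1 3 4 2 5)*(0 3 1 2)(4 5)=(0 2 4)(3 5)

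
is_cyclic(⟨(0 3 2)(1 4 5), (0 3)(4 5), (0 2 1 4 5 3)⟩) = no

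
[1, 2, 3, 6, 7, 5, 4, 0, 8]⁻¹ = [7, 0, 1, 2, 6, 5, 3, 4, 8]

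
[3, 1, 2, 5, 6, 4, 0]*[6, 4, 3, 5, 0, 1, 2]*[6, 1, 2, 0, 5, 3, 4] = [3, 5, 0, 1, 2, 6, 4]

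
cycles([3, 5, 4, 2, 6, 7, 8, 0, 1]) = (0 3 2 4 6 8 1 5 7)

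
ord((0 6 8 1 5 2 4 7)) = 8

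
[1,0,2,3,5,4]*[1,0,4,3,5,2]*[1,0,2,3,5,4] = [1,0,5,3,2,4]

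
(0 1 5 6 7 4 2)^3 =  (0 6 2 5 4 1 7)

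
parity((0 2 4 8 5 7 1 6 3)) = even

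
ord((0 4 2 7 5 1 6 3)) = 8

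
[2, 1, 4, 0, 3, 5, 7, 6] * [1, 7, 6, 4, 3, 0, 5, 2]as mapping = [0→6, 1→7, 2→3, 3→1, 4→4, 5→0, 6→2, 7→5]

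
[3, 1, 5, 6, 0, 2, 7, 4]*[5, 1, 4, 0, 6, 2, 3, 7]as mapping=[0→0, 1→1, 2→2, 3→3, 4→5, 5→4, 6→7, 7→6]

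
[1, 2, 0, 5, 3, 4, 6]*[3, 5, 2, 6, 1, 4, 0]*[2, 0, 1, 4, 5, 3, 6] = [3, 1, 4, 5, 6, 0, 2]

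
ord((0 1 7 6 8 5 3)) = 7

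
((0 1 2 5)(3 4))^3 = (0 5 2 1)(3 4)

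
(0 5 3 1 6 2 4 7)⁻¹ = (0 7 4 2 6 1 3 5)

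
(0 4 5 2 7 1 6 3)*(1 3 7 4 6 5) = (0 6 7 3)(1 5 2 4)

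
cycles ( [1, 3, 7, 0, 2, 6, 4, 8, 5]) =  (0 1 3)(2 7 8 5 6 4)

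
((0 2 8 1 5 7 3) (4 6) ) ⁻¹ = (0 3 7 5 1 8 2) (4 6) 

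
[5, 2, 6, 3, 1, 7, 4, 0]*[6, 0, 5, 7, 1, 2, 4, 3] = [2, 5, 4, 7, 0, 3, 1, 6]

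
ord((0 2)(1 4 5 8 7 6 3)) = 14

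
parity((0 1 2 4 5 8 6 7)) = odd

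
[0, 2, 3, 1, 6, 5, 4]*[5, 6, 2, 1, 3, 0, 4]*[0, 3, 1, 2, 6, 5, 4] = [5, 1, 3, 4, 6, 0, 2]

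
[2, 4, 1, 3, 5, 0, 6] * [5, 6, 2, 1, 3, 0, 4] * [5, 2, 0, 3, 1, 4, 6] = [0, 3, 6, 2, 5, 4, 1]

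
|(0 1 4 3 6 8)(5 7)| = 6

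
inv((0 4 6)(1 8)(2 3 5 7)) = (0 6 4)(1 8)(2 7 5 3)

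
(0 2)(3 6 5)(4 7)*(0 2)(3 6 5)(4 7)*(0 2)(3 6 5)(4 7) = (0 2)(4 7)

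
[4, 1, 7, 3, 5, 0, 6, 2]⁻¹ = [5, 1, 7, 3, 0, 4, 6, 2]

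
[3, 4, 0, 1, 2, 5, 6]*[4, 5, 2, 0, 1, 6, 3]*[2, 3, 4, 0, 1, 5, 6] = [2, 3, 1, 5, 4, 6, 0]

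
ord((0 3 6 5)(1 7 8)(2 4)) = 12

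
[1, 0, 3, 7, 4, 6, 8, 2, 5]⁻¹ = [1, 0, 7, 2, 4, 8, 5, 3, 6]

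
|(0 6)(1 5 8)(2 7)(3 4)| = 6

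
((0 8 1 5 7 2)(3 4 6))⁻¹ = (0 2 7 5 1 8)(3 6 4)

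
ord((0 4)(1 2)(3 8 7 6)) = 4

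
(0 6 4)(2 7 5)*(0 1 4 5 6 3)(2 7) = (0 3)(1 4)(5 7 6)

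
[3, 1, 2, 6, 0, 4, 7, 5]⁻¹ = [4, 1, 2, 0, 5, 7, 3, 6]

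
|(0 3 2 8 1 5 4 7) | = 8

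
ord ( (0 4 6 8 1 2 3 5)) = 8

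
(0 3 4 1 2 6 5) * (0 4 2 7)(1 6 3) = (0 1 7)(2 3)(4 6 5)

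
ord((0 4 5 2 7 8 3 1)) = 8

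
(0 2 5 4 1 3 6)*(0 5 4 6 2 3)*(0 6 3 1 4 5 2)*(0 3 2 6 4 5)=(0 1 4 5 2)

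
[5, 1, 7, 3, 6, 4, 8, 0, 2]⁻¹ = [7, 1, 8, 3, 5, 0, 4, 2, 6]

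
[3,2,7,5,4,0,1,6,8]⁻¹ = [5,6,1,0,4,3,7,2,8]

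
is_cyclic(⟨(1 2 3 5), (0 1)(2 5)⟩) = no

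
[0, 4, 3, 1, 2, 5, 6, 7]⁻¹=[0, 3, 4, 2, 1, 5, 6, 7]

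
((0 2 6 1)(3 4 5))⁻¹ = (0 1 6 2)(3 5 4)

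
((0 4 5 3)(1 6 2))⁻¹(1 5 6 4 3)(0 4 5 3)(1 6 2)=(0 6 3 2 5)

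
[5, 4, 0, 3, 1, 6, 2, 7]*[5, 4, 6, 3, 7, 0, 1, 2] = [0, 7, 5, 3, 4, 1, 6, 2]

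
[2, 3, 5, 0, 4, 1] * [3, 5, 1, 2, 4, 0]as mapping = [0→1, 1→2, 2→0, 3→3, 4→4, 5→5]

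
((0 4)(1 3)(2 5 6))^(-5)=(0 4)(1 3)(2 5 6)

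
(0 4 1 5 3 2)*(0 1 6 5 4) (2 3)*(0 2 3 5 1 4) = (0 2 4 6 1) (3 5) 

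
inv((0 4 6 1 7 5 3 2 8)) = (0 8 2 3 5 7 1 6 4)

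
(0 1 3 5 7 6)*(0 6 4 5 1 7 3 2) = (0 7 4 5 3 1 2)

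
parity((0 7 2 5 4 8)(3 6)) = even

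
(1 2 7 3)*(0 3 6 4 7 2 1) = (0 3)(4 7 6)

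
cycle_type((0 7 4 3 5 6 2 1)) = 8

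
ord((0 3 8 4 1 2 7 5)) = 8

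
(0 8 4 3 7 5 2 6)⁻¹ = (0 6 2 5 7 3 4 8)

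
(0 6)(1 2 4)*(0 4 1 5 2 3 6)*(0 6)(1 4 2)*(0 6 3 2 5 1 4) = (0 3 6 5 4 1 2)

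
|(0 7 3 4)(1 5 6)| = 12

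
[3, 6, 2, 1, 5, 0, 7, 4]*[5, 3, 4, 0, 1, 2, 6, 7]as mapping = [0→0, 1→6, 2→4, 3→3, 4→2, 5→5, 6→7, 7→1]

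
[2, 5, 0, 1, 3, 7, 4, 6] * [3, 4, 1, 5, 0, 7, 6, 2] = [1, 7, 3, 4, 5, 2, 0, 6]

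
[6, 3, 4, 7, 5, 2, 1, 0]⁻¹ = [7, 6, 5, 1, 2, 4, 0, 3]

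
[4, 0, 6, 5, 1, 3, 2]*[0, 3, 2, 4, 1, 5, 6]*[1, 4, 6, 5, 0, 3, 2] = [4, 1, 2, 3, 5, 0, 6]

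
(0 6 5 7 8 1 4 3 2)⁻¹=(0 2 3 4 1 8 7 5 6)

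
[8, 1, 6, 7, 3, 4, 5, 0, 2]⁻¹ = [7, 1, 8, 4, 5, 6, 2, 3, 0]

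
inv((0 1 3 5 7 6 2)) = (0 2 6 7 5 3 1)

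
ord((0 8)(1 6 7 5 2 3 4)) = 14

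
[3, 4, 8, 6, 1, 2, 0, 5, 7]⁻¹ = [6, 4, 5, 0, 1, 7, 3, 8, 2]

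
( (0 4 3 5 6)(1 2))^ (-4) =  (0 4 3 5 6)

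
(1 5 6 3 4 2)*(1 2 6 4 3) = (1 5 4 6)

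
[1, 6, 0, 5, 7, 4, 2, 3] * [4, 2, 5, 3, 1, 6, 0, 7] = [2, 0, 4, 6, 7, 1, 5, 3]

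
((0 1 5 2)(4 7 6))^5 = (0 1 5 2)(4 6 7)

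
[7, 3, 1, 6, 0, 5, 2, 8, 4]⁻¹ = [4, 2, 6, 1, 8, 5, 3, 0, 7]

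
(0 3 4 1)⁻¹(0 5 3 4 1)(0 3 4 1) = (0 3 5 4 1)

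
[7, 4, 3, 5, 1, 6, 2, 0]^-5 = [7, 4, 6, 2, 1, 3, 5, 0]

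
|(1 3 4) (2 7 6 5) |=12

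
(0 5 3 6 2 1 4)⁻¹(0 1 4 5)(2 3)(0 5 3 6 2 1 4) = (0 3 5 4)(1 6)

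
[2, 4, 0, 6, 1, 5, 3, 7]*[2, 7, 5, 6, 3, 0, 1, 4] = [5, 3, 2, 1, 7, 0, 6, 4] 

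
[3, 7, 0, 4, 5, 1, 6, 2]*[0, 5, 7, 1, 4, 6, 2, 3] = [1, 3, 0, 4, 6, 5, 2, 7]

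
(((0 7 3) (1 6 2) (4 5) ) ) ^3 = (4 5) 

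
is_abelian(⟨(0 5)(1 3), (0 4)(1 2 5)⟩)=no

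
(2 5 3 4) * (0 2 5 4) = (0 2 4 5 3)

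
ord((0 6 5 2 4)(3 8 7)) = 15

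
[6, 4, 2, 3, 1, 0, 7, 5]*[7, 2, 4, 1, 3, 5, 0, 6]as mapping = [0→0, 1→3, 2→4, 3→1, 4→2, 5→7, 6→6, 7→5]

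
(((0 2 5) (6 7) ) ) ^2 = (0 5 2) 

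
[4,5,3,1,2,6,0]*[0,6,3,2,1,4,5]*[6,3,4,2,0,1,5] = [3,0,4,5,2,1,6]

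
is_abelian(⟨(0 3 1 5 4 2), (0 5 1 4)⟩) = no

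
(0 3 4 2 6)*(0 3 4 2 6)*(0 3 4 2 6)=(0 2 3 6 4)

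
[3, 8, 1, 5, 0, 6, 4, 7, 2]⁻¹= [4, 2, 8, 0, 6, 3, 5, 7, 1]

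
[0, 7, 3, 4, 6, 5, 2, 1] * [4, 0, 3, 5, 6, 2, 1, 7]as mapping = [0→4, 1→7, 2→5, 3→6, 4→1, 5→2, 6→3, 7→0]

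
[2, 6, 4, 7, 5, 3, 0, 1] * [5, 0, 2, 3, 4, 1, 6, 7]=[2, 6, 4, 7, 1, 3, 5, 0]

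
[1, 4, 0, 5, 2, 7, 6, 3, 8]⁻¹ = [2, 0, 4, 7, 1, 3, 6, 5, 8]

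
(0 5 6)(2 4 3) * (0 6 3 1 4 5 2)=(0 2 5 3)(1 4)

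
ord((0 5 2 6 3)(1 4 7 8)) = 20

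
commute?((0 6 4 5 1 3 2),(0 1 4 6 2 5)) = no:(0 6 4 5 1 3 2) * (0 1 4 6 2 5) = (0 2 1 3 5 4),(0 1 4 6 2 5) * (0 6 4 5 1 3 2) = (0 3 2 1 5 6)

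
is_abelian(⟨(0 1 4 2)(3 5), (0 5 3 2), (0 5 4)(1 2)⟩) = no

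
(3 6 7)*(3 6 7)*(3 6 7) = ()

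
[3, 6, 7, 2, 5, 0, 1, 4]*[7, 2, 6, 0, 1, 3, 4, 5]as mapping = [0→0, 1→4, 2→5, 3→6, 4→3, 5→7, 6→2, 7→1]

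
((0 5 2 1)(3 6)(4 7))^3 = (0 1 2 5)(3 6)(4 7)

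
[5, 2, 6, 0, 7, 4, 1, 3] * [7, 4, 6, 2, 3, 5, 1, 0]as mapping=[0→5, 1→6, 2→1, 3→7, 4→0, 5→3, 6→4, 7→2]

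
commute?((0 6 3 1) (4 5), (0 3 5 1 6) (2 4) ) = no:(0 6 3 1) (4 5)*(0 3 5 1 6) (2 4) = (1 3 6 5 2 4), (0 3 5 1 6) (2 4)*(0 6 3 1) (4 5) = (0 1 3 4 2 5) 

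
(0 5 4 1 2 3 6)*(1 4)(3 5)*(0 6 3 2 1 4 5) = (0 2)(4 5)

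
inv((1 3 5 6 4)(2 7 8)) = (1 4 6 5 3)(2 8 7)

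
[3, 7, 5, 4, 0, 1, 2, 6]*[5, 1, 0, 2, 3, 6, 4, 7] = [2, 7, 6, 3, 5, 1, 0, 4]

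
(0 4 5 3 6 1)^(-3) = (0 3)(1 5)(4 6)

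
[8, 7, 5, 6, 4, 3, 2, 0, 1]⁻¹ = [7, 8, 6, 5, 4, 2, 3, 1, 0]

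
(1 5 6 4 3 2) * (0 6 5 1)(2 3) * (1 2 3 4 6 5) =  (0 5 1 2)(3 4)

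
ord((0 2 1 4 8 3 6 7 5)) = 9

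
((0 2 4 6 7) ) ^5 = () 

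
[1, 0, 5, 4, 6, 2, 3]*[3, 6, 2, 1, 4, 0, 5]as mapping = [0→6, 1→3, 2→0, 3→4, 4→5, 5→2, 6→1]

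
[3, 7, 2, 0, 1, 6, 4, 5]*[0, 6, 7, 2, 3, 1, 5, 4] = [2, 4, 7, 0, 6, 5, 3, 1]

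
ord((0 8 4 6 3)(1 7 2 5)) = 20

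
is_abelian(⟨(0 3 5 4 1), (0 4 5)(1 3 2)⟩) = no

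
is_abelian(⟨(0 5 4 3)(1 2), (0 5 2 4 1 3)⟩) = no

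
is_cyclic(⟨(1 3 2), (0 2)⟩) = no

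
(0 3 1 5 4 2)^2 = (0 1 4)(2 3 5)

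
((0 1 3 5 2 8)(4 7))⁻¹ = (0 8 2 5 3 1)(4 7)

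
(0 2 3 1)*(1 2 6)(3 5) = (0 6 1)(2 5 3)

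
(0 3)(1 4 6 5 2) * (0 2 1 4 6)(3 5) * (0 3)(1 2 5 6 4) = (0 6)(1 4 3 5 2)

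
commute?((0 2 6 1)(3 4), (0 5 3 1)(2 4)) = no:(0 2 6 1)(3 4) * (0 5 3 1)(2 4) = (0 4 1 5 3 2 6), (0 5 3 1)(2 4) * (0 2 6 1)(3 4) = (0 5 4 6 1 2 3)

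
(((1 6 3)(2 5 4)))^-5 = (1 6 3)(2 5 4)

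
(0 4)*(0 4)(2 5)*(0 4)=(0 4)(2 5)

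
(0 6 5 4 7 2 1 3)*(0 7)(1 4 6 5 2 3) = (0 5 6 2 4)(3 7)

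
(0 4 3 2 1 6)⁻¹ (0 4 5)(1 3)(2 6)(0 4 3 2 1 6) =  (0 1)(2 6)(3 5 4)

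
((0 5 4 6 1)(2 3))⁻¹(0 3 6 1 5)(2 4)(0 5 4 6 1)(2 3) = (0 4 5 2 1)(3 6)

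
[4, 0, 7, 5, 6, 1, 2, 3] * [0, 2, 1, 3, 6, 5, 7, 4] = [6, 0, 4, 5, 7, 2, 1, 3]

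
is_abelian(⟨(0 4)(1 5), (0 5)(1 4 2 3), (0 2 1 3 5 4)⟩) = no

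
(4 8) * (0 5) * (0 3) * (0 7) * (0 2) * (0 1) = (0 5 3 7 2 1)(4 8)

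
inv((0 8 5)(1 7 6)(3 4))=(0 5 8)(1 6 7)(3 4)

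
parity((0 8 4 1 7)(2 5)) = odd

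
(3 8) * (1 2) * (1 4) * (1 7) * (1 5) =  (1 2 4 7 5)(3 8)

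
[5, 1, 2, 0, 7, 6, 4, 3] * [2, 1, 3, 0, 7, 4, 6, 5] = [4, 1, 3, 2, 5, 6, 7, 0]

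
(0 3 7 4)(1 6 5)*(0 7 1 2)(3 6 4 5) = (0 6 3 1 4 7 5 2)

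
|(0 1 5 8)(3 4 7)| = 12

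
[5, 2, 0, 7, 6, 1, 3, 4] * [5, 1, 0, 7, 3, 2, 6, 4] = [2, 0, 5, 4, 6, 1, 7, 3]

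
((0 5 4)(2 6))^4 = (0 5 4)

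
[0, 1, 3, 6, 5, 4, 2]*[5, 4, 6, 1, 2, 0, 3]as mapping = [0→5, 1→4, 2→1, 3→3, 4→0, 5→2, 6→6]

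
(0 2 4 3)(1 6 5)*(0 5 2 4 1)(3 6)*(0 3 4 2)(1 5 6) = (0 2 5 3 6)(1 4)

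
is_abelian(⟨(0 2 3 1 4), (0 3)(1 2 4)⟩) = no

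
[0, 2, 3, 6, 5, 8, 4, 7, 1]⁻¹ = [0, 8, 1, 2, 6, 4, 3, 7, 5]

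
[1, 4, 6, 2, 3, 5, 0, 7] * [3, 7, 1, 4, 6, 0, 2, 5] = [7, 6, 2, 1, 4, 0, 3, 5]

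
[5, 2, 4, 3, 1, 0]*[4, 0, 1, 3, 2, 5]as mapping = [0→5, 1→1, 2→2, 3→3, 4→0, 5→4]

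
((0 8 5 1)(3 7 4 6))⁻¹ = (0 1 5 8)(3 6 4 7)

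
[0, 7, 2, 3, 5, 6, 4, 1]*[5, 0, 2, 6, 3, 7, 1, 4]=[5, 4, 2, 6, 7, 1, 3, 0]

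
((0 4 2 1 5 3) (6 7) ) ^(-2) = (0 5 2) (1 4 3) 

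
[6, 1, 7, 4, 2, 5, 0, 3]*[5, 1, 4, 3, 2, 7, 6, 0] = [6, 1, 0, 2, 4, 7, 5, 3]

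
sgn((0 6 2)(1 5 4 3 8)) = 1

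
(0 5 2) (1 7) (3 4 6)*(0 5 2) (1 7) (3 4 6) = (0 2 5) (3 6 4) 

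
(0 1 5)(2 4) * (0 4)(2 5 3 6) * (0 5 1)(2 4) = (1 3 6 4)(2 5)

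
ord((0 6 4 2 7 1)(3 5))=6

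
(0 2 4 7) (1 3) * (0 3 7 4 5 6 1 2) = (1 7 3 2 5 6) 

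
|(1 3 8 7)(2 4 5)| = 12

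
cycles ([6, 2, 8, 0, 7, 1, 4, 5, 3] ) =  (0 6 4 7 5 1 2 8 3)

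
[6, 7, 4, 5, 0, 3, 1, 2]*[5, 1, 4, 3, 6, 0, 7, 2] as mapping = [0→7, 1→2, 2→6, 3→0, 4→5, 5→3, 6→1, 7→4] 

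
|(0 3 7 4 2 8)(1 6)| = 6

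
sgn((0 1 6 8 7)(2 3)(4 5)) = 1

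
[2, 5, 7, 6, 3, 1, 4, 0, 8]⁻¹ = [7, 5, 0, 4, 6, 1, 3, 2, 8]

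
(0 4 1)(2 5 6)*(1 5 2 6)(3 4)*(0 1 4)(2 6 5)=(0 3)(2 6 5 4)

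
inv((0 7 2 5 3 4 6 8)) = (0 8 6 4 3 5 2 7)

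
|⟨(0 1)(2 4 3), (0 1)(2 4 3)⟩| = 6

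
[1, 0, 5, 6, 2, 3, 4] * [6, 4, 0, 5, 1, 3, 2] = [4, 6, 3, 2, 0, 5, 1]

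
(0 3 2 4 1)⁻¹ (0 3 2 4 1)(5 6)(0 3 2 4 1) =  (0 3 2 4 1)(5 6)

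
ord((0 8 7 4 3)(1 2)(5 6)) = 10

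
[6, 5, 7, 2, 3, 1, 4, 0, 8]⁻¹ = [7, 5, 3, 4, 6, 1, 0, 2, 8]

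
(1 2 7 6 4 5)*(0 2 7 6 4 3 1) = (0 2 6 3 1 7 4 5)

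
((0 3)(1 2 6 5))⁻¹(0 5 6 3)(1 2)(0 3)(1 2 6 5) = (0 3 1 5)(2 6)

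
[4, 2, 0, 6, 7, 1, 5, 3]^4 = [6, 7, 3, 2, 5, 4, 0, 1]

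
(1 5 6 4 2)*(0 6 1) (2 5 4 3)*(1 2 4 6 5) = (0 5 2) (1 6 3 4) 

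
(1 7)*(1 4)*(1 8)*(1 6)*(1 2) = (1 7 4 8 6 2)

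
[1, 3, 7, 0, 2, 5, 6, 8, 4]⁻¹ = [3, 0, 4, 1, 8, 5, 6, 2, 7]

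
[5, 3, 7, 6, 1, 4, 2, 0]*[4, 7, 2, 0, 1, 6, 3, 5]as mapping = [0→6, 1→0, 2→5, 3→3, 4→7, 5→1, 6→2, 7→4]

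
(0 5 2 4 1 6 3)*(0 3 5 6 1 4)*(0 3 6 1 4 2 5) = (0 1 4 2 3 6)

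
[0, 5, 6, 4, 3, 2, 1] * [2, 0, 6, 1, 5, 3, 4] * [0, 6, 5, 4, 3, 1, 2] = [5, 4, 3, 1, 6, 2, 0]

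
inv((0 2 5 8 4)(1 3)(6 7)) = (0 4 8 5 2)(1 3)(6 7)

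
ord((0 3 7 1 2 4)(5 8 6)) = 6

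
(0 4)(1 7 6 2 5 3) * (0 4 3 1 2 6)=(0 3 2 5 1 7)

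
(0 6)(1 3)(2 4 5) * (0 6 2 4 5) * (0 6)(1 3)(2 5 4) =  (0 5 2 4 6)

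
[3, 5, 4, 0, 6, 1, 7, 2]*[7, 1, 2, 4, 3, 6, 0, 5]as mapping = [0→4, 1→6, 2→3, 3→7, 4→0, 5→1, 6→5, 7→2]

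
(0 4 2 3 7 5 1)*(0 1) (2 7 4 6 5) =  (0 6 5) (2 3 4 7) 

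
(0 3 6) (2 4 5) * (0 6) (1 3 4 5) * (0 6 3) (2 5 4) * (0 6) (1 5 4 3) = (0 2 3) (1 6) (4 5) 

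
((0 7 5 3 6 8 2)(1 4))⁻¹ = (0 2 8 6 3 5 7)(1 4)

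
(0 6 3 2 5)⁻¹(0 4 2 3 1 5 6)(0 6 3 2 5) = (0 3 6 4 5 2 1)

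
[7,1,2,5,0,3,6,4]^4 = [7,1,2,3,0,5,6,4]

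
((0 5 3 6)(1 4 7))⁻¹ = (0 6 3 5)(1 7 4)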